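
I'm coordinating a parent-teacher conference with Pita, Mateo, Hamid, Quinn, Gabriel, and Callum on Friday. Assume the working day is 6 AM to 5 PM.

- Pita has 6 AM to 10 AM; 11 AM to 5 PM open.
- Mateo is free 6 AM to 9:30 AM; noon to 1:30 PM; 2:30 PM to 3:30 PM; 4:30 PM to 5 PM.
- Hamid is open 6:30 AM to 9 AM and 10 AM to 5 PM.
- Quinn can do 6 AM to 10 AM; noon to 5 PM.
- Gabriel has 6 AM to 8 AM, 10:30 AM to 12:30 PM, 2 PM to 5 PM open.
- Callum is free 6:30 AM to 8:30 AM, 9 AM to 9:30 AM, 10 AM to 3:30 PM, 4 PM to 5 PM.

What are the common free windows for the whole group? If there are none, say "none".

06:30-08:00, 12:00-12:30, 14:30-15:30, 16:30-17:00

Pita ∩ Mateo: 06:00-09:30, 12:00-13:30, 14:30-15:30, 16:30-17:00.
Pita ∩ Mateo ∩ Hamid: 06:30-09:00, 12:00-13:30, 14:30-15:30, 16:30-17:00.
Pita ∩ Mateo ∩ Hamid ∩ Quinn: 06:30-09:00, 12:00-13:30, 14:30-15:30, 16:30-17:00.
Pita ∩ Mateo ∩ Hamid ∩ Quinn ∩ Gabriel: 06:30-08:00, 12:00-12:30, 14:30-15:30, 16:30-17:00.
Pita ∩ Mateo ∩ Hamid ∩ Quinn ∩ Gabriel ∩ Callum: 06:30-08:00, 12:00-12:30, 14:30-15:30, 16:30-17:00.
Those are the intersection windows.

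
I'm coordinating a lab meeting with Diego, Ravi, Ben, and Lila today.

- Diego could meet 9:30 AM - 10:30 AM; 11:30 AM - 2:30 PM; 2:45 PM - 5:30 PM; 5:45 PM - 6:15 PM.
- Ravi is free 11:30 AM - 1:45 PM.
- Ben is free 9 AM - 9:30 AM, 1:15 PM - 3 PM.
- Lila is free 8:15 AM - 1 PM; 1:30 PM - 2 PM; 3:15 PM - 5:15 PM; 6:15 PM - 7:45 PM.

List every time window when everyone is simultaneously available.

13:30-13:45

Diego ∩ Ravi: 11:30-13:45.
Diego ∩ Ravi ∩ Ben: 13:15-13:45.
Diego ∩ Ravi ∩ Ben ∩ Lila: 13:30-13:45.
So the common availability across everyone is 13:30-13:45.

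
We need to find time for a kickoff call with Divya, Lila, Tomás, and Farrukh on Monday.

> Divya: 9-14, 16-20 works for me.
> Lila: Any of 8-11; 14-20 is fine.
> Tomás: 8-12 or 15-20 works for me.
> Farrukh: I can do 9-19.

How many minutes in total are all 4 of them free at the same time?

Divya ∩ Lila: 09:00-11:00, 16:00-20:00.
Divya ∩ Lila ∩ Tomás: 09:00-11:00, 16:00-20:00.
Divya ∩ Lila ∩ Tomás ∩ Farrukh: 09:00-11:00, 16:00-19:00.
Summing the common windows: 120 + 180 = 300 minutes.

300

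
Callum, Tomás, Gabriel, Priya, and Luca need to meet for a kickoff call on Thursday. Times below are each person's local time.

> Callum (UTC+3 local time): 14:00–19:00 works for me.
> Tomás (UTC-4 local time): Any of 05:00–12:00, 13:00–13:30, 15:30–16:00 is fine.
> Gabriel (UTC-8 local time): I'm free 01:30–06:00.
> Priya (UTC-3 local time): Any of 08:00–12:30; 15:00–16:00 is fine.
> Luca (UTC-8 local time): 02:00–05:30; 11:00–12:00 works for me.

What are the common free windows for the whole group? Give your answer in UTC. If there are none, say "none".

11:00-13:30

Callum in UTC: 11:00-16:00 (subtract 3h to convert from UTC+3).
Tomás in UTC: 09:00-16:00, 17:00-17:30, 19:30-20:00 (add 4h to convert from UTC-4).
Gabriel in UTC: 09:30-14:00 (add 8h to convert from UTC-8).
Priya in UTC: 11:00-15:30, 18:00-19:00 (add 3h to convert from UTC-3).
Luca in UTC: 10:00-13:30, 19:00-20:00 (add 8h to convert from UTC-8).
Callum ∩ Tomás: 11:00-16:00.
Callum ∩ Tomás ∩ Gabriel: 11:00-14:00.
Callum ∩ Tomás ∩ Gabriel ∩ Priya: 11:00-14:00.
Callum ∩ Tomás ∩ Gabriel ∩ Priya ∩ Luca: 11:00-13:30.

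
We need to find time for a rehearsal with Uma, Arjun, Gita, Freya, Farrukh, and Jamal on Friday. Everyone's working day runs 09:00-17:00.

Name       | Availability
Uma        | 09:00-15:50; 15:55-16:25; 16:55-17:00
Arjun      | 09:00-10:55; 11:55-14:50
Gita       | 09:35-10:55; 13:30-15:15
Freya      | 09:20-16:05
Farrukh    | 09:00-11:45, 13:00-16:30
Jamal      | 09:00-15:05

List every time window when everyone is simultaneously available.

09:35-10:55, 13:30-14:50

Uma ∩ Arjun: 09:00-10:55, 11:55-14:50.
Uma ∩ Arjun ∩ Gita: 09:35-10:55, 13:30-14:50.
Uma ∩ Arjun ∩ Gita ∩ Freya: 09:35-10:55, 13:30-14:50.
Uma ∩ Arjun ∩ Gita ∩ Freya ∩ Farrukh: 09:35-10:55, 13:30-14:50.
Uma ∩ Arjun ∩ Gita ∩ Freya ∩ Farrukh ∩ Jamal: 09:35-10:55, 13:30-14:50.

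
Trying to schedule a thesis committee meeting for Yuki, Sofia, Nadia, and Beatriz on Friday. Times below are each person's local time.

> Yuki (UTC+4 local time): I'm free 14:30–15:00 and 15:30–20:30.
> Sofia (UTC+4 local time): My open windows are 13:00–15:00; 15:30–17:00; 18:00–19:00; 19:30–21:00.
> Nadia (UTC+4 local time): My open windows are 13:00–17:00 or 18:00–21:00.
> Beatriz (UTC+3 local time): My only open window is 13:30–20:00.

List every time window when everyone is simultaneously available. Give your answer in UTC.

10:30-11:00, 11:30-13:00, 14:00-15:00, 15:30-16:30

Yuki in UTC: 10:30-11:00, 11:30-16:30 (subtract 4h to convert from UTC+4).
Sofia in UTC: 09:00-11:00, 11:30-13:00, 14:00-15:00, 15:30-17:00 (subtract 4h to convert from UTC+4).
Nadia in UTC: 09:00-13:00, 14:00-17:00 (subtract 4h to convert from UTC+4).
Beatriz in UTC: 10:30-17:00 (subtract 3h to convert from UTC+3).
Yuki ∩ Sofia: 10:30-11:00, 11:30-13:00, 14:00-15:00, 15:30-16:30.
Yuki ∩ Sofia ∩ Nadia: 10:30-11:00, 11:30-13:00, 14:00-15:00, 15:30-16:30.
Yuki ∩ Sofia ∩ Nadia ∩ Beatriz: 10:30-11:00, 11:30-13:00, 14:00-15:00, 15:30-16:30.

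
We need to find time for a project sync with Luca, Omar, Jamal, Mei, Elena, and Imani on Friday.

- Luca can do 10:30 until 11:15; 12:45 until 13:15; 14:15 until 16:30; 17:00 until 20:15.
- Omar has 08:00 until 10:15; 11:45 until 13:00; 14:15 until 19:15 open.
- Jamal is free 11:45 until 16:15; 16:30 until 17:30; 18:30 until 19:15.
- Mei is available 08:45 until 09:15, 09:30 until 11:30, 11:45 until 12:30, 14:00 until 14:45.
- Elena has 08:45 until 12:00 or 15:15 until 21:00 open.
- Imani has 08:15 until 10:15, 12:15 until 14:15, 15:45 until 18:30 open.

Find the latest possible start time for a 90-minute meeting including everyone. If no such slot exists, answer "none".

Luca ∩ Omar: 12:45-13:00, 14:15-16:30, 17:00-19:15.
Luca ∩ Omar ∩ Jamal: 12:45-13:00, 14:15-16:15, 17:00-17:30, 18:30-19:15.
Luca ∩ Omar ∩ Jamal ∩ Mei: 14:15-14:45.
Luca ∩ Omar ∩ Jamal ∩ Mei ∩ Elena: ∅.
Luca ∩ Omar ∩ Jamal ∩ Mei ∩ Elena ∩ Imani: ∅.
There is no time when everyone is free.
No common window is at least 90 minutes long.

none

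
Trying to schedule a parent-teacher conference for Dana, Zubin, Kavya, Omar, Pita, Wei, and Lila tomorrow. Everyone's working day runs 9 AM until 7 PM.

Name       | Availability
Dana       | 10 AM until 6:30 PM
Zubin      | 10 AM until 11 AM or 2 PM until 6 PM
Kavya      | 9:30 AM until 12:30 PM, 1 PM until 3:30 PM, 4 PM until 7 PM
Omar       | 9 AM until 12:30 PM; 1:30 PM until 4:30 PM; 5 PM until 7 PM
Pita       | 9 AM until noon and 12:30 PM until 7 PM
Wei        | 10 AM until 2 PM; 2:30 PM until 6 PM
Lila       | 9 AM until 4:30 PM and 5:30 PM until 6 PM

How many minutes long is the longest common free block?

Dana ∩ Zubin: 10:00-11:00, 14:00-18:00.
Dana ∩ Zubin ∩ Kavya: 10:00-11:00, 14:00-15:30, 16:00-18:00.
Dana ∩ Zubin ∩ Kavya ∩ Omar: 10:00-11:00, 14:00-15:30, 16:00-16:30, 17:00-18:00.
Dana ∩ Zubin ∩ Kavya ∩ Omar ∩ Pita: 10:00-11:00, 14:00-15:30, 16:00-16:30, 17:00-18:00.
Dana ∩ Zubin ∩ Kavya ∩ Omar ∩ Pita ∩ Wei: 10:00-11:00, 14:30-15:30, 16:00-16:30, 17:00-18:00.
Dana ∩ Zubin ∩ Kavya ∩ Omar ∩ Pita ∩ Wei ∩ Lila: 10:00-11:00, 14:30-15:30, 16:00-16:30, 17:30-18:00.
The longest is 10:00-11:00 at 60 minutes.

60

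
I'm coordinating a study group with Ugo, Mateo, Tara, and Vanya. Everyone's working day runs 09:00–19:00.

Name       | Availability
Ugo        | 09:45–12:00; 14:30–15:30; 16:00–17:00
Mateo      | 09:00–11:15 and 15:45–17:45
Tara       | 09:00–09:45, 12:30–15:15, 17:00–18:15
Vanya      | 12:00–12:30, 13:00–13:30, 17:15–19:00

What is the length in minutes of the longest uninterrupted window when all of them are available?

Ugo ∩ Mateo: 09:45-11:15, 16:00-17:00.
Ugo ∩ Mateo ∩ Tara: ∅.
Ugo ∩ Mateo ∩ Tara ∩ Vanya: ∅.
There is no time when everyone is free.
No common window exists, so the longest block is 0 minutes.

0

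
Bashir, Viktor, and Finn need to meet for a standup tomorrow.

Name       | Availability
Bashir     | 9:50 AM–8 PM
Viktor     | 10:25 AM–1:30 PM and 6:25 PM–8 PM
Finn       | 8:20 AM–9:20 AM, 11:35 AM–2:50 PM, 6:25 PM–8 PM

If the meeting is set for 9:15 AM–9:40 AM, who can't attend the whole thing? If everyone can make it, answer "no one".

Bashir: not fully free for 09:15-09:40. Viktor: not fully free for 09:15-09:40. Finn: not fully free for 09:15-09:40.

Bashir, Finn, Viktor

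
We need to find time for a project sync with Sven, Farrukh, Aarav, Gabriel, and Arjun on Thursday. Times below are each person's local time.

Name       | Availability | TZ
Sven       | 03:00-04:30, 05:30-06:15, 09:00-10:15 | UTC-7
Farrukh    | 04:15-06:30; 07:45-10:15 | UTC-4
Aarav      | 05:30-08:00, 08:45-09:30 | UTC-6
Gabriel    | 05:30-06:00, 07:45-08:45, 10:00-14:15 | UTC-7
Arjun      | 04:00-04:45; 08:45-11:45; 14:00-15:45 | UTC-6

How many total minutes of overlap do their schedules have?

0

Sven in UTC: 10:00-11:30, 12:30-13:15, 16:00-17:15 (add 7h to convert from UTC-7).
Farrukh in UTC: 08:15-10:30, 11:45-14:15 (add 4h to convert from UTC-4).
Aarav in UTC: 11:30-14:00, 14:45-15:30 (add 6h to convert from UTC-6).
Gabriel in UTC: 12:30-13:00, 14:45-15:45, 17:00-21:15 (add 7h to convert from UTC-7).
Arjun in UTC: 10:00-10:45, 14:45-17:45, 20:00-21:45 (add 6h to convert from UTC-6).
Sven ∩ Farrukh: 10:00-10:30, 12:30-13:15.
Sven ∩ Farrukh ∩ Aarav: 12:30-13:15.
Sven ∩ Farrukh ∩ Aarav ∩ Gabriel: 12:30-13:00.
Sven ∩ Farrukh ∩ Aarav ∩ Gabriel ∩ Arjun: ∅.
There is no time when everyone is free.
There is no common window, so the total is 0 minutes.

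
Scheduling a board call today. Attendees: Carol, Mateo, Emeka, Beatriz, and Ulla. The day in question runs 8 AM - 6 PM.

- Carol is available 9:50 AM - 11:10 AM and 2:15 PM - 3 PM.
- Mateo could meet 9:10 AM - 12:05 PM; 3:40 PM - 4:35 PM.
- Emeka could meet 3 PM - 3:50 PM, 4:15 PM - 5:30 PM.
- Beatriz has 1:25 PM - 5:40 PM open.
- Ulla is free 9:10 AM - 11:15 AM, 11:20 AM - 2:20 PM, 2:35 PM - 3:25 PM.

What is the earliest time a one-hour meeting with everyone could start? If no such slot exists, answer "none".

none

Carol ∩ Mateo: 09:50-11:10.
Carol ∩ Mateo ∩ Emeka: ∅.
Carol ∩ Mateo ∩ Emeka ∩ Beatriz: ∅.
Carol ∩ Mateo ∩ Emeka ∩ Beatriz ∩ Ulla: ∅.
There is no time when everyone is free.
No common window is at least 60 minutes long.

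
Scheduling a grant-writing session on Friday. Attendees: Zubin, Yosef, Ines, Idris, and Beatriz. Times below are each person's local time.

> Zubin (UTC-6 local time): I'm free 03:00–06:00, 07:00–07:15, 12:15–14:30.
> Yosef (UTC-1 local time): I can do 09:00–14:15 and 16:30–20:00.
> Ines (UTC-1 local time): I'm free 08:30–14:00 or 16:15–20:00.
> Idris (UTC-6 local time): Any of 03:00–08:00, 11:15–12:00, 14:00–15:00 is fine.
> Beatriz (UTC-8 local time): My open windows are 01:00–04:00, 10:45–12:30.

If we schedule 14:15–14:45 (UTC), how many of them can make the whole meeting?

2

Zubin in UTC: 09:00-12:00, 13:00-13:15, 18:15-20:30 (add 6h to convert from UTC-6).
Yosef in UTC: 10:00-15:15, 17:30-21:00 (add 1h to convert from UTC-1).
Ines in UTC: 09:30-15:00, 17:15-21:00 (add 1h to convert from UTC-1).
Idris in UTC: 09:00-14:00, 17:15-18:00, 20:00-21:00 (add 6h to convert from UTC-6).
Beatriz in UTC: 09:00-12:00, 18:45-20:30 (add 8h to convert from UTC-8).
Yosef and Ines can make the full 14:15-14:45 slot — that's 2.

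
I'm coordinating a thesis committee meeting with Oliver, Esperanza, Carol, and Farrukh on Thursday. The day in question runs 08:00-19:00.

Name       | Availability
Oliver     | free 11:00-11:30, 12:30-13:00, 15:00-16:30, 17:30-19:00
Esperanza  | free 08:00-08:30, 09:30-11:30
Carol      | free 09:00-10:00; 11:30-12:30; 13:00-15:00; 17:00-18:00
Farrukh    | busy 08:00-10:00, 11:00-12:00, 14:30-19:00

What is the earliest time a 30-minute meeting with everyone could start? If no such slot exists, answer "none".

Oliver free: 11:00-11:30, 12:30-13:00, 15:00-16:30, 17:30-19:00.
Esperanza free: 08:00-08:30, 09:30-11:30.
Carol free: 09:00-10:00, 11:30-12:30, 13:00-15:00, 17:00-18:00.
Farrukh free: 10:00-11:00, 12:00-14:30 (invert busy blocks within the working day).
Oliver ∩ Esperanza: 11:00-11:30.
Oliver ∩ Esperanza ∩ Carol: ∅.
Oliver ∩ Esperanza ∩ Carol ∩ Farrukh: ∅.
There is no time when everyone is free.
No common window is at least 30 minutes long.

none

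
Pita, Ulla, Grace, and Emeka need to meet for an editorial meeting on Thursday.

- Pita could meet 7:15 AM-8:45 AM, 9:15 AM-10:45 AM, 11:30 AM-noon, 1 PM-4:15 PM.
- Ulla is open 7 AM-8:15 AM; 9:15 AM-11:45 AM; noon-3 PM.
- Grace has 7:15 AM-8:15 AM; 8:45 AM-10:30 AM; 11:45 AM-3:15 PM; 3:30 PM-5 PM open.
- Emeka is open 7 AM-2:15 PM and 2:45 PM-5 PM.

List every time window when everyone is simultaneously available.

Pita ∩ Ulla: 07:15-08:15, 09:15-10:45, 11:30-11:45, 13:00-15:00.
Pita ∩ Ulla ∩ Grace: 07:15-08:15, 09:15-10:30, 13:00-15:00.
Pita ∩ Ulla ∩ Grace ∩ Emeka: 07:15-08:15, 09:15-10:30, 13:00-14:15, 14:45-15:00.

07:15-08:15, 09:15-10:30, 13:00-14:15, 14:45-15:00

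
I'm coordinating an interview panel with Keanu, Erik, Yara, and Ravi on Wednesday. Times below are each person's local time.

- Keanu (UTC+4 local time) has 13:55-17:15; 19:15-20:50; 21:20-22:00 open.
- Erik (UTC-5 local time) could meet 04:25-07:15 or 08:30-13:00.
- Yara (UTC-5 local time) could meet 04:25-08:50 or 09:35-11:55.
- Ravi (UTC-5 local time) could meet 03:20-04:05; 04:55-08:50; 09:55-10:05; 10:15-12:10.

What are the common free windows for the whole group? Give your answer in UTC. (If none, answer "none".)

Keanu in UTC: 09:55-13:15, 15:15-16:50, 17:20-18:00 (subtract 4h to convert from UTC+4).
Erik in UTC: 09:25-12:15, 13:30-18:00 (add 5h to convert from UTC-5).
Yara in UTC: 09:25-13:50, 14:35-16:55 (add 5h to convert from UTC-5).
Ravi in UTC: 08:20-09:05, 09:55-13:50, 14:55-15:05, 15:15-17:10 (add 5h to convert from UTC-5).
Keanu ∩ Erik: 09:55-12:15, 15:15-16:50, 17:20-18:00.
Keanu ∩ Erik ∩ Yara: 09:55-12:15, 15:15-16:50.
Keanu ∩ Erik ∩ Yara ∩ Ravi: 09:55-12:15, 15:15-16:50.

09:55-12:15, 15:15-16:50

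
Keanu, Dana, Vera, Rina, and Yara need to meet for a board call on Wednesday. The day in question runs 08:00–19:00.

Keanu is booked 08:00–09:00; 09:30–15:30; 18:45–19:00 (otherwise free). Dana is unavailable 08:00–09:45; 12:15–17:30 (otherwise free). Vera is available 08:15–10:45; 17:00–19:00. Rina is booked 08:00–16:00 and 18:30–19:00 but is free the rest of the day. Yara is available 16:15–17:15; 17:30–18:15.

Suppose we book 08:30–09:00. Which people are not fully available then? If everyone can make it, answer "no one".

Keanu free: 09:00-09:30, 15:30-18:45 (invert busy blocks within the working day).
Dana free: 09:45-12:15, 17:30-19:00 (invert busy blocks within the working day).
Vera free: 08:15-10:45, 17:00-19:00.
Rina free: 16:00-18:30 (invert busy blocks within the working day).
Yara free: 16:15-17:15, 17:30-18:15.
Keanu: not fully free for 08:30-09:00. Dana: not fully free for 08:30-09:00. Vera: free for 08:30-09:00. Rina: not fully free for 08:30-09:00. Yara: not fully free for 08:30-09:00.

Dana, Keanu, Rina, Yara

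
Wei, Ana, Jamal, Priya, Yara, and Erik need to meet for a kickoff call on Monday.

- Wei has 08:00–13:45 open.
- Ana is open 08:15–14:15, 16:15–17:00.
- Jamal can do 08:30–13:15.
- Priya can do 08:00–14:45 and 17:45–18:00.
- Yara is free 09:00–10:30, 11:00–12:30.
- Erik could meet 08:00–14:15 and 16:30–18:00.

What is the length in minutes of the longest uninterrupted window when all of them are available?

Wei ∩ Ana: 08:15-13:45.
Wei ∩ Ana ∩ Jamal: 08:30-13:15.
Wei ∩ Ana ∩ Jamal ∩ Priya: 08:30-13:15.
Wei ∩ Ana ∩ Jamal ∩ Priya ∩ Yara: 09:00-10:30, 11:00-12:30.
Wei ∩ Ana ∩ Jamal ∩ Priya ∩ Yara ∩ Erik: 09:00-10:30, 11:00-12:30.
The longest is 09:00-10:30 at 90 minutes.

90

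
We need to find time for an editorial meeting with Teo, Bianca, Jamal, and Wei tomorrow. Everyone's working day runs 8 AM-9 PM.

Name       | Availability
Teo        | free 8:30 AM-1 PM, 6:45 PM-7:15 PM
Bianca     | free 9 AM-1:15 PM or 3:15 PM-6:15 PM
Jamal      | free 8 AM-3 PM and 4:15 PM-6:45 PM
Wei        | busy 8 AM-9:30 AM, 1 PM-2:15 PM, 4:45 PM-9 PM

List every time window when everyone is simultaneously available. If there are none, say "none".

Teo free: 08:30-13:00, 18:45-19:15.
Bianca free: 09:00-13:15, 15:15-18:15.
Jamal free: 08:00-15:00, 16:15-18:45.
Wei free: 09:30-13:00, 14:15-16:45 (invert busy blocks within the working day).
Teo ∩ Bianca: 09:00-13:00.
Teo ∩ Bianca ∩ Jamal: 09:00-13:00.
Teo ∩ Bianca ∩ Jamal ∩ Wei: 09:30-13:00.

09:30-13:00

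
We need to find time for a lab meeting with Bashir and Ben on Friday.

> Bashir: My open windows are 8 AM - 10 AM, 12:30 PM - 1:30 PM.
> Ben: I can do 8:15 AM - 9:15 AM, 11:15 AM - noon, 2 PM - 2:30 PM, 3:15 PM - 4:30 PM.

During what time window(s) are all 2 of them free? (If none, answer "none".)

08:15-09:15

Bashir ∩ Ben: 08:15-09:15.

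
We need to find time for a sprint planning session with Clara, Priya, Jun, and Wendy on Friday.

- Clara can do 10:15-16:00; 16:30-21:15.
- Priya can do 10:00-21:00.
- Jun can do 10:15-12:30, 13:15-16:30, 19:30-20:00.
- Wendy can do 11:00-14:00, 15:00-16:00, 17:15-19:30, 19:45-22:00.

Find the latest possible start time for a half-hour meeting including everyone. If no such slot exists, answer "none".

15:30

Clara ∩ Priya: 10:15-16:00, 16:30-21:00.
Clara ∩ Priya ∩ Jun: 10:15-12:30, 13:15-16:00, 19:30-20:00.
Clara ∩ Priya ∩ Jun ∩ Wendy: 11:00-12:30, 13:15-14:00, 15:00-16:00, 19:45-20:00.
Those are the intersection windows.
The last common window of at least 30 minutes is 15:00-16:00; a 30-minute meeting can start as late as 15:30 and still end by 16:00.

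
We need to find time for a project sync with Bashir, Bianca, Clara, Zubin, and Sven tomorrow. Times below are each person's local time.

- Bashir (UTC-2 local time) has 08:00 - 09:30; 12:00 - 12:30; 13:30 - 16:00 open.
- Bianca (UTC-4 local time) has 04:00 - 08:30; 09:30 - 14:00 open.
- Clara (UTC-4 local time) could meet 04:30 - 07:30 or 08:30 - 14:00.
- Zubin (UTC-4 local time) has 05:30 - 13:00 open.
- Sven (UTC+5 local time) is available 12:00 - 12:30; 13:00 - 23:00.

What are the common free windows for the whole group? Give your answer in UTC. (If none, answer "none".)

10:00-11:30, 14:00-14:30, 15:30-17:00

Bashir in UTC: 10:00-11:30, 14:00-14:30, 15:30-18:00 (add 2h to convert from UTC-2).
Bianca in UTC: 08:00-12:30, 13:30-18:00 (add 4h to convert from UTC-4).
Clara in UTC: 08:30-11:30, 12:30-18:00 (add 4h to convert from UTC-4).
Zubin in UTC: 09:30-17:00 (add 4h to convert from UTC-4).
Sven in UTC: 07:00-07:30, 08:00-18:00 (subtract 5h to convert from UTC+5).
Bashir ∩ Bianca: 10:00-11:30, 14:00-14:30, 15:30-18:00.
Bashir ∩ Bianca ∩ Clara: 10:00-11:30, 14:00-14:30, 15:30-18:00.
Bashir ∩ Bianca ∩ Clara ∩ Zubin: 10:00-11:30, 14:00-14:30, 15:30-17:00.
Bashir ∩ Bianca ∩ Clara ∩ Zubin ∩ Sven: 10:00-11:30, 14:00-14:30, 15:30-17:00.
So the common availability across everyone is 10:00-11:30, 14:00-14:30, 15:30-17:00.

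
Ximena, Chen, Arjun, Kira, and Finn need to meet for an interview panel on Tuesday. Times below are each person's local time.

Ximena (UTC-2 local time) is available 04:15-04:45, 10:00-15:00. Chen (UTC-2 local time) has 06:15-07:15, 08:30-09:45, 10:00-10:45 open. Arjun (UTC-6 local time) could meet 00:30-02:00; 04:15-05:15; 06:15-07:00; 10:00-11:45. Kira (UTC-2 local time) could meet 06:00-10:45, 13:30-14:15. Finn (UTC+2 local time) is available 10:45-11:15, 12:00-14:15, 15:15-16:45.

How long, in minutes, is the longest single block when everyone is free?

Ximena in UTC: 06:15-06:45, 12:00-17:00 (add 2h to convert from UTC-2).
Chen in UTC: 08:15-09:15, 10:30-11:45, 12:00-12:45 (add 2h to convert from UTC-2).
Arjun in UTC: 06:30-08:00, 10:15-11:15, 12:15-13:00, 16:00-17:45 (add 6h to convert from UTC-6).
Kira in UTC: 08:00-12:45, 15:30-16:15 (add 2h to convert from UTC-2).
Finn in UTC: 08:45-09:15, 10:00-12:15, 13:15-14:45 (subtract 2h to convert from UTC+2).
Ximena ∩ Chen: 12:00-12:45.
Ximena ∩ Chen ∩ Arjun: 12:15-12:45.
Ximena ∩ Chen ∩ Arjun ∩ Kira: 12:15-12:45.
Ximena ∩ Chen ∩ Arjun ∩ Kira ∩ Finn: ∅.
There is no time when everyone is free.
No common window exists, so the longest block is 0 minutes.

0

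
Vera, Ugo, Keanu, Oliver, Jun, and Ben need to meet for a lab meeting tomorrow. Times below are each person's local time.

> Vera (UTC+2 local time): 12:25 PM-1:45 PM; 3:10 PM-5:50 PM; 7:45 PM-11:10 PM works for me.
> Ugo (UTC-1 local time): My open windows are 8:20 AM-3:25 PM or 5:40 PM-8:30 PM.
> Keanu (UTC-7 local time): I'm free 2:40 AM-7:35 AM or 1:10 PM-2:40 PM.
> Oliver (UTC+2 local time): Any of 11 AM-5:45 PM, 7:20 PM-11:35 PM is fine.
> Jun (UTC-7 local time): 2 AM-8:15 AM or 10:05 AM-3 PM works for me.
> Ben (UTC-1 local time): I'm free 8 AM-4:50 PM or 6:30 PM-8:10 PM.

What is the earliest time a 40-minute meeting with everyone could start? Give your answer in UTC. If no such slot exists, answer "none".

Vera in UTC: 10:25-11:45, 13:10-15:50, 17:45-21:10 (subtract 2h to convert from UTC+2).
Ugo in UTC: 09:20-16:25, 18:40-21:30 (add 1h to convert from UTC-1).
Keanu in UTC: 09:40-14:35, 20:10-21:40 (add 7h to convert from UTC-7).
Oliver in UTC: 09:00-15:45, 17:20-21:35 (subtract 2h to convert from UTC+2).
Jun in UTC: 09:00-15:15, 17:05-22:00 (add 7h to convert from UTC-7).
Ben in UTC: 09:00-17:50, 19:30-21:10 (add 1h to convert from UTC-1).
Vera ∩ Ugo: 10:25-11:45, 13:10-15:50, 18:40-21:10.
Vera ∩ Ugo ∩ Keanu: 10:25-11:45, 13:10-14:35, 20:10-21:10.
Vera ∩ Ugo ∩ Keanu ∩ Oliver: 10:25-11:45, 13:10-14:35, 20:10-21:10.
Vera ∩ Ugo ∩ Keanu ∩ Oliver ∩ Jun: 10:25-11:45, 13:10-14:35, 20:10-21:10.
Vera ∩ Ugo ∩ Keanu ∩ Oliver ∩ Jun ∩ Ben: 10:25-11:45, 13:10-14:35, 20:10-21:10.
The first common window of at least 40 minutes is 10:25-11:45, so the earliest start is 10:25.

10:25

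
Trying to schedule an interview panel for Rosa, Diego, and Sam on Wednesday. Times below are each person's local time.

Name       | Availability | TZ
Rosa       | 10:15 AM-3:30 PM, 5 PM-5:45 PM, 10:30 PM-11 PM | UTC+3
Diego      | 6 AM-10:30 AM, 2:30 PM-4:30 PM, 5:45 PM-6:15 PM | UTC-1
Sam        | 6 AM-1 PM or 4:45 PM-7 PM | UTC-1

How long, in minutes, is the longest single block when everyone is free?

255

Rosa in UTC: 07:15-12:30, 14:00-14:45, 19:30-20:00 (subtract 3h to convert from UTC+3).
Diego in UTC: 07:00-11:30, 15:30-17:30, 18:45-19:15 (add 1h to convert from UTC-1).
Sam in UTC: 07:00-14:00, 17:45-20:00 (add 1h to convert from UTC-1).
Rosa ∩ Diego: 07:15-11:30.
Rosa ∩ Diego ∩ Sam: 07:15-11:30.
The longest is 07:15-11:30 at 255 minutes.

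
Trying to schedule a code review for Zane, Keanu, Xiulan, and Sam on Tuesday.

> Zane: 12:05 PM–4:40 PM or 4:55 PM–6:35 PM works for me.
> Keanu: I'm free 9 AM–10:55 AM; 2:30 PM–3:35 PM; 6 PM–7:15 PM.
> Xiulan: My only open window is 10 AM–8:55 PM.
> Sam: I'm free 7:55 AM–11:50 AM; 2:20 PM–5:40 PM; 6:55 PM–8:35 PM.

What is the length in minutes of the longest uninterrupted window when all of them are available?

65

Zane ∩ Keanu: 14:30-15:35, 18:00-18:35.
Zane ∩ Keanu ∩ Xiulan: 14:30-15:35, 18:00-18:35.
Zane ∩ Keanu ∩ Xiulan ∩ Sam: 14:30-15:35.
The longest is 14:30-15:35 at 65 minutes.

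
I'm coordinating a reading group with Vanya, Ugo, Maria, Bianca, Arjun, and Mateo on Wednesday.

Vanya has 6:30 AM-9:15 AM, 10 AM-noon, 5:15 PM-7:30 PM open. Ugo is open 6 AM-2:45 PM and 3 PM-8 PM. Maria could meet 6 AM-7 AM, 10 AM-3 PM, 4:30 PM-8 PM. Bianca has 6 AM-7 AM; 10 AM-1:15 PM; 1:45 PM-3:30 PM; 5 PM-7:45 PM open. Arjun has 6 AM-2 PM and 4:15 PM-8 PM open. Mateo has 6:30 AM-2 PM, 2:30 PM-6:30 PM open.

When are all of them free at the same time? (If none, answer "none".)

Vanya ∩ Ugo: 06:30-09:15, 10:00-12:00, 17:15-19:30.
Vanya ∩ Ugo ∩ Maria: 06:30-07:00, 10:00-12:00, 17:15-19:30.
Vanya ∩ Ugo ∩ Maria ∩ Bianca: 06:30-07:00, 10:00-12:00, 17:15-19:30.
Vanya ∩ Ugo ∩ Maria ∩ Bianca ∩ Arjun: 06:30-07:00, 10:00-12:00, 17:15-19:30.
Vanya ∩ Ugo ∩ Maria ∩ Bianca ∩ Arjun ∩ Mateo: 06:30-07:00, 10:00-12:00, 17:15-18:30.
Those are the intersection windows.

06:30-07:00, 10:00-12:00, 17:15-18:30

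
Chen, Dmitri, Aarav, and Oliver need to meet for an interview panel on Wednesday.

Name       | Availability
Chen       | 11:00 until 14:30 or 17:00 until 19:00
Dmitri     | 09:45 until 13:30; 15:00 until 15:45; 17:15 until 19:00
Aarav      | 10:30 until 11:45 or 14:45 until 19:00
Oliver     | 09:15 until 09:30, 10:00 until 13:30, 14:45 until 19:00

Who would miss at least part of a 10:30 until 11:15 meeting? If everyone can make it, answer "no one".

Chen: not fully free for 10:30-11:15. Dmitri: free for 10:30-11:15. Aarav: free for 10:30-11:15. Oliver: free for 10:30-11:15.

Chen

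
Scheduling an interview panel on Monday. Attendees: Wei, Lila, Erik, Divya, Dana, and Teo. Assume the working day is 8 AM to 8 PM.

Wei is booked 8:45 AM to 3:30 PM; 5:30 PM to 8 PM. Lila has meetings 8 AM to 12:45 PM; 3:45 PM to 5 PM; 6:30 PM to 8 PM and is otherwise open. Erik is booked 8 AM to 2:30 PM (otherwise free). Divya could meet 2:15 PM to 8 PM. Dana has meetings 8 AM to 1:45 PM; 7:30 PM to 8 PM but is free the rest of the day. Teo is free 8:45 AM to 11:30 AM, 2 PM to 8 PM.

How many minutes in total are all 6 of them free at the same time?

Wei free: 08:00-08:45, 15:30-17:30 (invert busy blocks within the working day).
Lila free: 12:45-15:45, 17:00-18:30 (invert busy blocks within the working day).
Erik free: 14:30-20:00 (invert busy blocks within the working day).
Divya free: 14:15-20:00.
Dana free: 13:45-19:30 (invert busy blocks within the working day).
Teo free: 08:45-11:30, 14:00-20:00.
Wei ∩ Lila: 15:30-15:45, 17:00-17:30.
Wei ∩ Lila ∩ Erik: 15:30-15:45, 17:00-17:30.
Wei ∩ Lila ∩ Erik ∩ Divya: 15:30-15:45, 17:00-17:30.
Wei ∩ Lila ∩ Erik ∩ Divya ∩ Dana: 15:30-15:45, 17:00-17:30.
Wei ∩ Lila ∩ Erik ∩ Divya ∩ Dana ∩ Teo: 15:30-15:45, 17:00-17:30.
Summing the common windows: 15 + 30 = 45 minutes.

45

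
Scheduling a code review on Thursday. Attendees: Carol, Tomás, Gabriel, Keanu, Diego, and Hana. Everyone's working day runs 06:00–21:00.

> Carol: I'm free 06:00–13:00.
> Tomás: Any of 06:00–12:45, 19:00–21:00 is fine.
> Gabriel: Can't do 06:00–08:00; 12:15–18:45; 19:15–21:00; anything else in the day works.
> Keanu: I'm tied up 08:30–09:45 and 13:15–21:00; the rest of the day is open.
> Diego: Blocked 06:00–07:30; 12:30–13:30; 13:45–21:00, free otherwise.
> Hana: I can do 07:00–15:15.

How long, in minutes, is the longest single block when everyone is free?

150

Carol free: 06:00-13:00.
Tomás free: 06:00-12:45, 19:00-21:00.
Gabriel free: 08:00-12:15, 18:45-19:15 (invert busy blocks within the working day).
Keanu free: 06:00-08:30, 09:45-13:15 (invert busy blocks within the working day).
Diego free: 07:30-12:30, 13:30-13:45 (invert busy blocks within the working day).
Hana free: 07:00-15:15.
Carol ∩ Tomás: 06:00-12:45.
Carol ∩ Tomás ∩ Gabriel: 08:00-12:15.
Carol ∩ Tomás ∩ Gabriel ∩ Keanu: 08:00-08:30, 09:45-12:15.
Carol ∩ Tomás ∩ Gabriel ∩ Keanu ∩ Diego: 08:00-08:30, 09:45-12:15.
Carol ∩ Tomás ∩ Gabriel ∩ Keanu ∩ Diego ∩ Hana: 08:00-08:30, 09:45-12:15.
The longest is 09:45-12:15 at 150 minutes.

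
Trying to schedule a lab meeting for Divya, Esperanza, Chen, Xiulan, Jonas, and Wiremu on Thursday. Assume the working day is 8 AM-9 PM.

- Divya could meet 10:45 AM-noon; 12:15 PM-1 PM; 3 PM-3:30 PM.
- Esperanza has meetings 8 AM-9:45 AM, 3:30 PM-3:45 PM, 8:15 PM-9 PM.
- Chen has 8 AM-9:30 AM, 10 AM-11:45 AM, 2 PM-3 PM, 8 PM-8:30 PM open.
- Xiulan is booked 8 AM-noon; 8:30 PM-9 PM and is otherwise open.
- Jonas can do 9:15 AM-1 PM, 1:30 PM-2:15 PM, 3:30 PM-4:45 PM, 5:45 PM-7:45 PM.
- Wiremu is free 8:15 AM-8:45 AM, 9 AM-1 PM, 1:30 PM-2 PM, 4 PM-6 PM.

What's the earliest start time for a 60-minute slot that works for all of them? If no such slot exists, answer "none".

none

Divya free: 10:45-12:00, 12:15-13:00, 15:00-15:30.
Esperanza free: 09:45-15:30, 15:45-20:15 (invert busy blocks within the working day).
Chen free: 08:00-09:30, 10:00-11:45, 14:00-15:00, 20:00-20:30.
Xiulan free: 12:00-20:30 (invert busy blocks within the working day).
Jonas free: 09:15-13:00, 13:30-14:15, 15:30-16:45, 17:45-19:45.
Wiremu free: 08:15-08:45, 09:00-13:00, 13:30-14:00, 16:00-18:00.
Divya ∩ Esperanza: 10:45-12:00, 12:15-13:00, 15:00-15:30.
Divya ∩ Esperanza ∩ Chen: 10:45-11:45.
Divya ∩ Esperanza ∩ Chen ∩ Xiulan: ∅.
Divya ∩ Esperanza ∩ Chen ∩ Xiulan ∩ Jonas: ∅.
Divya ∩ Esperanza ∩ Chen ∩ Xiulan ∩ Jonas ∩ Wiremu: ∅.
There is no time when everyone is free.
No common window is at least 60 minutes long.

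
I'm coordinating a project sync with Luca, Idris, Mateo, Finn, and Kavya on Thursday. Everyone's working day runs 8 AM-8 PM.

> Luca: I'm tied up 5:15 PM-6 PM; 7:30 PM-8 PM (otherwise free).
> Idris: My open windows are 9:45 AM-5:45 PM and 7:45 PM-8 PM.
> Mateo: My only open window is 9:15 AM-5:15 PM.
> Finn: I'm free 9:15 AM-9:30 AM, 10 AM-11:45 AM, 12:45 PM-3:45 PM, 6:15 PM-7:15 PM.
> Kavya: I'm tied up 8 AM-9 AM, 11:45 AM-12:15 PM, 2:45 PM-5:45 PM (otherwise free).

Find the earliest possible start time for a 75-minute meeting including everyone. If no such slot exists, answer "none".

Luca free: 08:00-17:15, 18:00-19:30 (invert busy blocks within the working day).
Idris free: 09:45-17:45, 19:45-20:00.
Mateo free: 09:15-17:15.
Finn free: 09:15-09:30, 10:00-11:45, 12:45-15:45, 18:15-19:15.
Kavya free: 09:00-11:45, 12:15-14:45, 17:45-20:00 (invert busy blocks within the working day).
Luca ∩ Idris: 09:45-17:15.
Luca ∩ Idris ∩ Mateo: 09:45-17:15.
Luca ∩ Idris ∩ Mateo ∩ Finn: 10:00-11:45, 12:45-15:45.
Luca ∩ Idris ∩ Mateo ∩ Finn ∩ Kavya: 10:00-11:45, 12:45-14:45.
So the common availability across everyone is 10:00-11:45, 12:45-14:45.
The first common window of at least 75 minutes is 10:00-11:45, so the earliest start is 10:00.

10:00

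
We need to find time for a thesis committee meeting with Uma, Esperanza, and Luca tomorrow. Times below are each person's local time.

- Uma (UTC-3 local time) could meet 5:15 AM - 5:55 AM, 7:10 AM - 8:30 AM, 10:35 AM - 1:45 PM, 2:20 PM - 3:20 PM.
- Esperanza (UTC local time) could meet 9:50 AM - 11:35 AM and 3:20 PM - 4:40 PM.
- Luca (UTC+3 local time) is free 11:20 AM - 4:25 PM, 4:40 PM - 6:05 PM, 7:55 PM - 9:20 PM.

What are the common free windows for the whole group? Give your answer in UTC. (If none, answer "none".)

Uma in UTC: 08:15-08:55, 10:10-11:30, 13:35-16:45, 17:20-18:20 (add 3h to convert from UTC-3).
Esperanza in UTC: 09:50-11:35, 15:20-16:40.
Luca in UTC: 08:20-13:25, 13:40-15:05, 16:55-18:20 (subtract 3h to convert from UTC+3).
Uma ∩ Esperanza: 10:10-11:30, 15:20-16:40.
Uma ∩ Esperanza ∩ Luca: 10:10-11:30.
Those are the intersection windows.

10:10-11:30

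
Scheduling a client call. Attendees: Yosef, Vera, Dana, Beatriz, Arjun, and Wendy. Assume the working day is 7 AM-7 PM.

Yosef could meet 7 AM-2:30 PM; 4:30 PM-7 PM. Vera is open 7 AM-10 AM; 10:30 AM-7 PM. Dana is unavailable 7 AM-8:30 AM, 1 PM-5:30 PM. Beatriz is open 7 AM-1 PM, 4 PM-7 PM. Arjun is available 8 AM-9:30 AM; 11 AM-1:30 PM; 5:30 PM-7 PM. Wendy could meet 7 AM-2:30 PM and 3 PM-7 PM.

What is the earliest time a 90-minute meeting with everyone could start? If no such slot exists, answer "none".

Yosef free: 07:00-14:30, 16:30-19:00.
Vera free: 07:00-10:00, 10:30-19:00.
Dana free: 08:30-13:00, 17:30-19:00 (invert busy blocks within the working day).
Beatriz free: 07:00-13:00, 16:00-19:00.
Arjun free: 08:00-09:30, 11:00-13:30, 17:30-19:00.
Wendy free: 07:00-14:30, 15:00-19:00.
Yosef ∩ Vera: 07:00-10:00, 10:30-14:30, 16:30-19:00.
Yosef ∩ Vera ∩ Dana: 08:30-10:00, 10:30-13:00, 17:30-19:00.
Yosef ∩ Vera ∩ Dana ∩ Beatriz: 08:30-10:00, 10:30-13:00, 17:30-19:00.
Yosef ∩ Vera ∩ Dana ∩ Beatriz ∩ Arjun: 08:30-09:30, 11:00-13:00, 17:30-19:00.
Yosef ∩ Vera ∩ Dana ∩ Beatriz ∩ Arjun ∩ Wendy: 08:30-09:30, 11:00-13:00, 17:30-19:00.
The first common window of at least 90 minutes is 11:00-13:00, so the earliest start is 11:00.

11:00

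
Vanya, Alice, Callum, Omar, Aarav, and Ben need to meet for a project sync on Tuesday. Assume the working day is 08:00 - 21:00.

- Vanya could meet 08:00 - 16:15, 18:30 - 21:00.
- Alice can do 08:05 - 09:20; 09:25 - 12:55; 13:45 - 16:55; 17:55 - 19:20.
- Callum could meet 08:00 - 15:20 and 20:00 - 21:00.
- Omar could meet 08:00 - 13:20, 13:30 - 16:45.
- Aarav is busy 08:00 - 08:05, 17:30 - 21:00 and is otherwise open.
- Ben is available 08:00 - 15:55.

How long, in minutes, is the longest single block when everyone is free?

Vanya free: 08:00-16:15, 18:30-21:00.
Alice free: 08:05-09:20, 09:25-12:55, 13:45-16:55, 17:55-19:20.
Callum free: 08:00-15:20, 20:00-21:00.
Omar free: 08:00-13:20, 13:30-16:45.
Aarav free: 08:05-17:30 (invert busy blocks within the working day).
Ben free: 08:00-15:55.
Vanya ∩ Alice: 08:05-09:20, 09:25-12:55, 13:45-16:15, 18:30-19:20.
Vanya ∩ Alice ∩ Callum: 08:05-09:20, 09:25-12:55, 13:45-15:20.
Vanya ∩ Alice ∩ Callum ∩ Omar: 08:05-09:20, 09:25-12:55, 13:45-15:20.
Vanya ∩ Alice ∩ Callum ∩ Omar ∩ Aarav: 08:05-09:20, 09:25-12:55, 13:45-15:20.
Vanya ∩ Alice ∩ Callum ∩ Omar ∩ Aarav ∩ Ben: 08:05-09:20, 09:25-12:55, 13:45-15:20.
The longest is 09:25-12:55 at 210 minutes.

210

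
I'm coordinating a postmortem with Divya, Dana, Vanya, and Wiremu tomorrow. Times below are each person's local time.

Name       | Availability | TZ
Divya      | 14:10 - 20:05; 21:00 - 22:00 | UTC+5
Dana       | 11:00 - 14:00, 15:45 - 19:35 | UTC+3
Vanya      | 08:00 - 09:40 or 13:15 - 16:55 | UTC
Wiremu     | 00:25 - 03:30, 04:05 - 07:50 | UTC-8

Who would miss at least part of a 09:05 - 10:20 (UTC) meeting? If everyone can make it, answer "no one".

Divya, Vanya

Divya in UTC: 09:10-15:05, 16:00-17:00 (subtract 5h to convert from UTC+5).
Dana in UTC: 08:00-11:00, 12:45-16:35 (subtract 3h to convert from UTC+3).
Vanya in UTC: 08:00-09:40, 13:15-16:55.
Wiremu in UTC: 08:25-11:30, 12:05-15:50 (add 8h to convert from UTC-8).
Divya: not fully free for 09:05-10:20. Dana: free for 09:05-10:20. Vanya: not fully free for 09:05-10:20. Wiremu: free for 09:05-10:20.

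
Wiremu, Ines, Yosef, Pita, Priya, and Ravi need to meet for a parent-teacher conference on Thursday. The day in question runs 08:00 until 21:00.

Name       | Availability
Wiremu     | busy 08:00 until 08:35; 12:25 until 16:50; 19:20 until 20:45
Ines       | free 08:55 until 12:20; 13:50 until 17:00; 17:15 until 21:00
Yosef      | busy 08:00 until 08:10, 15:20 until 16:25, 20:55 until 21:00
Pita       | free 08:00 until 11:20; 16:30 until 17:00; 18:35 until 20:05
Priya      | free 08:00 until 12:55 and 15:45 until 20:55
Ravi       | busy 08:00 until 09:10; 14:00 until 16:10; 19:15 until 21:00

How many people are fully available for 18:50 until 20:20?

3

Wiremu free: 08:35-12:25, 16:50-19:20, 20:45-21:00 (invert busy blocks within the working day).
Ines free: 08:55-12:20, 13:50-17:00, 17:15-21:00.
Yosef free: 08:10-15:20, 16:25-20:55 (invert busy blocks within the working day).
Pita free: 08:00-11:20, 16:30-17:00, 18:35-20:05.
Priya free: 08:00-12:55, 15:45-20:55.
Ravi free: 09:10-14:00, 16:10-19:15 (invert busy blocks within the working day).
Ines, Yosef, and Priya can make the full 18:50-20:20 slot — that's 3.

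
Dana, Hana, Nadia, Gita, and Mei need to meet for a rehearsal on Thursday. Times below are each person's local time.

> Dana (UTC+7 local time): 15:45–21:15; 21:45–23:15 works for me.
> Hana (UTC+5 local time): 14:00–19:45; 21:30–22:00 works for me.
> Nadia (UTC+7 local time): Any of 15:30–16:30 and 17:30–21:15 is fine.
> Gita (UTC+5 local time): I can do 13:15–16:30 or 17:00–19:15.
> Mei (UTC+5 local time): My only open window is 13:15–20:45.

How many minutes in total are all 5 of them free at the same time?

Dana in UTC: 08:45-14:15, 14:45-16:15 (subtract 7h to convert from UTC+7).
Hana in UTC: 09:00-14:45, 16:30-17:00 (subtract 5h to convert from UTC+5).
Nadia in UTC: 08:30-09:30, 10:30-14:15 (subtract 7h to convert from UTC+7).
Gita in UTC: 08:15-11:30, 12:00-14:15 (subtract 5h to convert from UTC+5).
Mei in UTC: 08:15-15:45 (subtract 5h to convert from UTC+5).
Dana ∩ Hana: 09:00-14:15.
Dana ∩ Hana ∩ Nadia: 09:00-09:30, 10:30-14:15.
Dana ∩ Hana ∩ Nadia ∩ Gita: 09:00-09:30, 10:30-11:30, 12:00-14:15.
Dana ∩ Hana ∩ Nadia ∩ Gita ∩ Mei: 09:00-09:30, 10:30-11:30, 12:00-14:15.
Summing the common windows: 30 + 60 + 135 = 225 minutes.

225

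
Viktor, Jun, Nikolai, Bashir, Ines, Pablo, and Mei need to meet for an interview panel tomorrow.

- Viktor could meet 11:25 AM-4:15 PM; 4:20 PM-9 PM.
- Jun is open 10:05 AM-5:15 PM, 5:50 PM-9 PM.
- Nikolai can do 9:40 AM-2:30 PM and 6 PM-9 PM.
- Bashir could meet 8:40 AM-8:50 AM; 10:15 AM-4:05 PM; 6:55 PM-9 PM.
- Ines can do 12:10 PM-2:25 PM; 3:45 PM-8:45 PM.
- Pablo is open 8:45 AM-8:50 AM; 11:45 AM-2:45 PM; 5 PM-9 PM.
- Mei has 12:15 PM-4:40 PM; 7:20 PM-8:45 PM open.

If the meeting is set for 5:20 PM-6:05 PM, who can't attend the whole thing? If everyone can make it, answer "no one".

Viktor: free for 17:20-18:05. Jun: not fully free for 17:20-18:05. Nikolai: not fully free for 17:20-18:05. Bashir: not fully free for 17:20-18:05. Ines: free for 17:20-18:05. Pablo: free for 17:20-18:05. Mei: not fully free for 17:20-18:05.

Bashir, Jun, Mei, Nikolai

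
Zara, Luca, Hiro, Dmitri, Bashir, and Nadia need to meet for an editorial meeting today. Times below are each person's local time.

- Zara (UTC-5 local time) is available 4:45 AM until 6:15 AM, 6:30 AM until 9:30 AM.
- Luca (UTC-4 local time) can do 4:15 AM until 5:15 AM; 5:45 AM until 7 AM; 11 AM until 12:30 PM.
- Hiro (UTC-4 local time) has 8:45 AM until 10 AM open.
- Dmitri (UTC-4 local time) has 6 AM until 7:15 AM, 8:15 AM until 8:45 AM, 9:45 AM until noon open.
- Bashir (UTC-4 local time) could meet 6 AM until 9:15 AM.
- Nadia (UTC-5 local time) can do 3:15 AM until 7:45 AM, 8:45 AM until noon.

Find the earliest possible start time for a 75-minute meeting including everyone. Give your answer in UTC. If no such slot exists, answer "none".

Zara in UTC: 09:45-11:15, 11:30-14:30 (add 5h to convert from UTC-5).
Luca in UTC: 08:15-09:15, 09:45-11:00, 15:00-16:30 (add 4h to convert from UTC-4).
Hiro in UTC: 12:45-14:00 (add 4h to convert from UTC-4).
Dmitri in UTC: 10:00-11:15, 12:15-12:45, 13:45-16:00 (add 4h to convert from UTC-4).
Bashir in UTC: 10:00-13:15 (add 4h to convert from UTC-4).
Nadia in UTC: 08:15-12:45, 13:45-17:00 (add 5h to convert from UTC-5).
Zara ∩ Luca: 09:45-11:00.
Zara ∩ Luca ∩ Hiro: ∅.
Zara ∩ Luca ∩ Hiro ∩ Dmitri: ∅.
Zara ∩ Luca ∩ Hiro ∩ Dmitri ∩ Bashir: ∅.
Zara ∩ Luca ∩ Hiro ∩ Dmitri ∩ Bashir ∩ Nadia: ∅.
There is no time when everyone is free.
No common window is at least 75 minutes long.

none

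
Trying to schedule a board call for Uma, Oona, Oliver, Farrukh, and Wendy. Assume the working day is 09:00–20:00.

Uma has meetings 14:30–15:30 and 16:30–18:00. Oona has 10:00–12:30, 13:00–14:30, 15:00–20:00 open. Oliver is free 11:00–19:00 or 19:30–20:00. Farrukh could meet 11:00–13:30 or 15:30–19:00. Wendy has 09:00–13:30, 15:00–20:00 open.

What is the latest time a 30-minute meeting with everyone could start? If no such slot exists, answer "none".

Uma free: 09:00-14:30, 15:30-16:30, 18:00-20:00 (invert busy blocks within the working day).
Oona free: 10:00-12:30, 13:00-14:30, 15:00-20:00.
Oliver free: 11:00-19:00, 19:30-20:00.
Farrukh free: 11:00-13:30, 15:30-19:00.
Wendy free: 09:00-13:30, 15:00-20:00.
Uma ∩ Oona: 10:00-12:30, 13:00-14:30, 15:30-16:30, 18:00-20:00.
Uma ∩ Oona ∩ Oliver: 11:00-12:30, 13:00-14:30, 15:30-16:30, 18:00-19:00, 19:30-20:00.
Uma ∩ Oona ∩ Oliver ∩ Farrukh: 11:00-12:30, 13:00-13:30, 15:30-16:30, 18:00-19:00.
Uma ∩ Oona ∩ Oliver ∩ Farrukh ∩ Wendy: 11:00-12:30, 13:00-13:30, 15:30-16:30, 18:00-19:00.
The last common window of at least 30 minutes is 18:00-19:00; a 30-minute meeting can start as late as 18:30 and still end by 19:00.

18:30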